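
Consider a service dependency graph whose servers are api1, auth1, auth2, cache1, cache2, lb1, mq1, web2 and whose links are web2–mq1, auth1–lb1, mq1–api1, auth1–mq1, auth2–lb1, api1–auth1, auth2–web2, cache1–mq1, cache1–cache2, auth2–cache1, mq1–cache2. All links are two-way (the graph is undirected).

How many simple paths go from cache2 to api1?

cache2–cache1–auth2–lb1–auth1–api1
cache2–cache1–auth2–lb1–auth1–mq1–api1
cache2–cache1–auth2–web2–mq1–api1
cache2–cache1–auth2–web2–mq1–auth1–api1
cache2–cache1–mq1–api1
cache2–cache1–mq1–auth1–api1
cache2–cache1–mq1–web2–auth2–lb1–auth1–api1
cache2–mq1–api1
cache2–mq1–auth1–api1
cache2–mq1–cache1–auth2–lb1–auth1–api1
cache2–mq1–web2–auth2–lb1–auth1–api1

11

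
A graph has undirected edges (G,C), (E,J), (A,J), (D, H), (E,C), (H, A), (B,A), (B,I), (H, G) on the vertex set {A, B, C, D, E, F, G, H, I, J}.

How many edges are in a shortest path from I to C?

Distance 0: I.
Distance 1: B.
Distance 2: A.
Distance 3: H, J.
Distance 4: D, E, G.
Distance 5: C — contains C.

5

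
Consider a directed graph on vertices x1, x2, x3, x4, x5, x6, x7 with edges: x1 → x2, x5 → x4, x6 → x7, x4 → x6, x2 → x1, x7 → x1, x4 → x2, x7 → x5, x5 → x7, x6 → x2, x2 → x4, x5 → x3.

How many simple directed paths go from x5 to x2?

4

x5→x4→x2
x5→x4→x6→x2
x5→x4→x6→x7→x1→x2
x5→x7→x1→x2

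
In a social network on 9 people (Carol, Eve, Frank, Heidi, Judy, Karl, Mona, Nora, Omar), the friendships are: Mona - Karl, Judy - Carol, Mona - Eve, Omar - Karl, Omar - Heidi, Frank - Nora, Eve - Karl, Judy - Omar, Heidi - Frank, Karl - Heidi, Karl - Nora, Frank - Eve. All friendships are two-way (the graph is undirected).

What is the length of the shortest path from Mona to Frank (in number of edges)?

2

Distance 0: Mona.
Distance 1: Eve, Karl.
Distance 2: Frank, Heidi, Nora, Omar — contains Frank.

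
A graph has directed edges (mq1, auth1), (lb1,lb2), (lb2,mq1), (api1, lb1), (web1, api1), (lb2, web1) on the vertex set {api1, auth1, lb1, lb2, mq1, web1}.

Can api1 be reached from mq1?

Explore from mq1.
Distance 1: reach auth1.
The search from mq1 is exhausted; no directed path reaches api1.

No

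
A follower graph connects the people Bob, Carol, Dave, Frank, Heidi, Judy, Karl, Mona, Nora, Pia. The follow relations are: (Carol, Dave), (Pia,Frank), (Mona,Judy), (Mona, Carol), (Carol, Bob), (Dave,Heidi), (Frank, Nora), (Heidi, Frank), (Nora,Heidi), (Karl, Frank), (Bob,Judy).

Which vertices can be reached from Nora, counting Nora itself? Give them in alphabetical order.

Start at Nora.
Its neighbours: Heidi.
Then their neighbours: Frank.
Nothing further is reachable.

Frank, Heidi, Nora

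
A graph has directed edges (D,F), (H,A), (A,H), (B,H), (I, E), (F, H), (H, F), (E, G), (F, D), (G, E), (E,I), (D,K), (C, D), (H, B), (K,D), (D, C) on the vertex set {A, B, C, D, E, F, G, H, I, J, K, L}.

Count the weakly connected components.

4

From A: component {A, B, C, D, F, H, K}.
From E: component {E, G, I}.
From J: component {J}.
From L: component {L}.
That's 4 components.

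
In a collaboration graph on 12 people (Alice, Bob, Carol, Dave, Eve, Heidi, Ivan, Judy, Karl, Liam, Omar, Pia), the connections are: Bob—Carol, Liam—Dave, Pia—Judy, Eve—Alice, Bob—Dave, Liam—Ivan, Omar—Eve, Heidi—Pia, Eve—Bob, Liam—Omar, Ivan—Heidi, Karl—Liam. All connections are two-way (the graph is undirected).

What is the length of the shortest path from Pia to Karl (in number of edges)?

4

Distance 0: Pia.
Distance 1: Heidi, Judy.
Distance 2: Ivan.
Distance 3: Liam.
Distance 4: Dave, Karl, Omar — contains Karl.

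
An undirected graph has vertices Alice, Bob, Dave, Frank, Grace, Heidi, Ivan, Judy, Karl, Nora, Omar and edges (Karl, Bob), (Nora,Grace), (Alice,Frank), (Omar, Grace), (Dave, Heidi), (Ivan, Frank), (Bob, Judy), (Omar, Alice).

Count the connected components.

3

From Alice: component {Alice, Frank, Grace, Ivan, Nora, Omar}.
From Bob: component {Bob, Judy, Karl}.
From Dave: component {Dave, Heidi}.
That's 3 components.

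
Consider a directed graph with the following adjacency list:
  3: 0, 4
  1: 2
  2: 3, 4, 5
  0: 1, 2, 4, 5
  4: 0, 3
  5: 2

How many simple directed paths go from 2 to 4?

3

2→3→0→4
2→3→4
2→4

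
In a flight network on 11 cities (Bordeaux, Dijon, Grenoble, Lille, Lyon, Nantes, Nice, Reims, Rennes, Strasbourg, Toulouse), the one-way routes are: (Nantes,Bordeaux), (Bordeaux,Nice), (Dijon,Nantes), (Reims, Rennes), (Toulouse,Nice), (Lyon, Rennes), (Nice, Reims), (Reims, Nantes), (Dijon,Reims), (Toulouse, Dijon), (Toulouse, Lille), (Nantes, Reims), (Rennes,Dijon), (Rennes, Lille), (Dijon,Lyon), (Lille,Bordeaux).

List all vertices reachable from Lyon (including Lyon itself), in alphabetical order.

Bordeaux, Dijon, Lille, Lyon, Nantes, Nice, Reims, Rennes

Start at Lyon.
Its neighbours: Rennes.
Then their neighbours: Dijon, Lille.
Then next layer: Bordeaux, Nantes, Reims.
Then next layer: Nice.
Nothing further is reachable.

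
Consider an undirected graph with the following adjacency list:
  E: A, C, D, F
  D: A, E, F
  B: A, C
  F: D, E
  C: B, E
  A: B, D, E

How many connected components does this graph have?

From A: component {A, B, C, D, E, F}.
That's 1 component.

1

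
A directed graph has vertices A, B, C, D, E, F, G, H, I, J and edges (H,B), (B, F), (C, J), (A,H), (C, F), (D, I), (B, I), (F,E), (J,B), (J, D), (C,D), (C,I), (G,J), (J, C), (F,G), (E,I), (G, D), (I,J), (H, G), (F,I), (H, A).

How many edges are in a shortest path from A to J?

3

Distance 0: A.
Distance 1: H.
Distance 2: B, G.
Distance 3: D, F, I, J — contains J.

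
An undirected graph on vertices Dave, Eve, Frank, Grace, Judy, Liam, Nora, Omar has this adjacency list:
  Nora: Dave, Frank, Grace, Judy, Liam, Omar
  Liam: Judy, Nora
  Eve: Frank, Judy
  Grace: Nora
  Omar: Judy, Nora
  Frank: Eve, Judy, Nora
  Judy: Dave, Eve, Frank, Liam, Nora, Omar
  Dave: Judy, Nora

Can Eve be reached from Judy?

Explore from Judy.
Distance 1: reach Dave, Eve, Frank, Liam, Nora, Omar.
Found Eve.

Yes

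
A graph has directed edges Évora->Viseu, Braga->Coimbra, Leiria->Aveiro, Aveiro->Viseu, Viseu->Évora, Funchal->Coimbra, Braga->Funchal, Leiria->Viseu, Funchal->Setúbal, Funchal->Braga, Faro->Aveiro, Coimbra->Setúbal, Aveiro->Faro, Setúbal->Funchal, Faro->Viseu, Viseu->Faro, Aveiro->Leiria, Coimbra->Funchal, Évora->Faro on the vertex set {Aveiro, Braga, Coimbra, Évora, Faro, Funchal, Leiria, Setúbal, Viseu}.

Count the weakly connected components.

2

From Aveiro: component {Aveiro, Évora, Faro, Leiria, Viseu}.
From Braga: component {Braga, Coimbra, Funchal, Setúbal}.
That's 2 components.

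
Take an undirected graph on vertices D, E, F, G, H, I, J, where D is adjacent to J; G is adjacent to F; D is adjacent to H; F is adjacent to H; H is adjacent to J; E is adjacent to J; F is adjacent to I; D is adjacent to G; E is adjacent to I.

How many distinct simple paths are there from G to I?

G–D–H–F–I
G–D–H–J–E–I
G–D–J–E–I
G–D–J–H–F–I
G–F–H–D–J–E–I
G–F–H–J–E–I
G–F–I

7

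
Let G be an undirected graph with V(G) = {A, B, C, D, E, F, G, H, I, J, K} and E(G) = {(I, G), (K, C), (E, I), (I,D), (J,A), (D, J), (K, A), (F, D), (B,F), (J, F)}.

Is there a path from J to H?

Explore from J.
Distance 1: reach A, D, F.
Distance 2: reach B, I, K.
Distance 3: reach C, E, G.
The search is exhausted without reaching H; it lies in a different component.

No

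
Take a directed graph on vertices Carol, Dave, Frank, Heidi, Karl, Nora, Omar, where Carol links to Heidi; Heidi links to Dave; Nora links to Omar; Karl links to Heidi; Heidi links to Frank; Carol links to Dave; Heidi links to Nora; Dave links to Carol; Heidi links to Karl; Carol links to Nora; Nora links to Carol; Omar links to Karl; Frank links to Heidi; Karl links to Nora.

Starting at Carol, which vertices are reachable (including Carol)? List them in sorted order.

Start at Carol.
Its neighbours: Dave, Heidi, Nora.
Then their neighbours: Frank, Karl, Omar.
Every vertex is now reached.

Carol, Dave, Frank, Heidi, Karl, Nora, Omar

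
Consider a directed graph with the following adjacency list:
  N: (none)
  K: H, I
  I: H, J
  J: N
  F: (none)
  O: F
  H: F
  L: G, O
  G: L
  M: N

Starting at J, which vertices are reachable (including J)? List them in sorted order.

Start at J.
Its neighbours: N.
Nothing further is reachable.

J, N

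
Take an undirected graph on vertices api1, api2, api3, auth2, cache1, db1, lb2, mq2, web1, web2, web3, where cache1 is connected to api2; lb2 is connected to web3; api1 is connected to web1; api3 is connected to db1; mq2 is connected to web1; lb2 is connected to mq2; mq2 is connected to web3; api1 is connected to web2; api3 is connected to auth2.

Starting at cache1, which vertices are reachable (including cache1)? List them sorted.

Start at cache1.
Its neighbours: api2.
Nothing further is reachable.

api2, cache1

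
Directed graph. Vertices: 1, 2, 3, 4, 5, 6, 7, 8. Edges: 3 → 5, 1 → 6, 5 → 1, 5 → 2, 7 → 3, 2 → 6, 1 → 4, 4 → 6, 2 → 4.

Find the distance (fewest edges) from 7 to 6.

Distance 0: 7.
Distance 1: 3.
Distance 2: 5.
Distance 3: 1, 2.
Distance 4: 4, 6 — contains 6.

4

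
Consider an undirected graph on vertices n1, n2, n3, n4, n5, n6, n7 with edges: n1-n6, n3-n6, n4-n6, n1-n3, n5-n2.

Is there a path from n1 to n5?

No

Explore from n1.
Distance 1: reach n3, n6.
Distance 2: reach n4.
The search is exhausted without reaching n5; it lies in a different component.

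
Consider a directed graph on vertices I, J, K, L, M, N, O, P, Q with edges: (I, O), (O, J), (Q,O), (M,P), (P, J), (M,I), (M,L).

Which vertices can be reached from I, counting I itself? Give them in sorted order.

Start at I.
Its neighbours: O.
Then their neighbours: J.
Nothing further is reachable.

I, J, O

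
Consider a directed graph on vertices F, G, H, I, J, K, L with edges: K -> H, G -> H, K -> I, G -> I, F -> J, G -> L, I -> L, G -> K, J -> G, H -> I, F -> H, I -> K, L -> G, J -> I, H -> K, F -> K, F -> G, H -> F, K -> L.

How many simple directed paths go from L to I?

L→G→H→F→J→I
L→G→H→F→K→I
L→G→H→I
L→G→H→K→I
L→G→I
L→G→K→H→F→J→I
L→G→K→H→I
L→G→K→I

8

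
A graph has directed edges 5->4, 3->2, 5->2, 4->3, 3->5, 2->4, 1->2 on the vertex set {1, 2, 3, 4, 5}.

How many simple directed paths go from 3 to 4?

3

3→2→4
3→5→2→4
3→5→4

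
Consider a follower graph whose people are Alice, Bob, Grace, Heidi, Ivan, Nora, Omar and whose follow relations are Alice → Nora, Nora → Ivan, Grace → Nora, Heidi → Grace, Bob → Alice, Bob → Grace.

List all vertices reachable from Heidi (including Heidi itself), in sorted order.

Start at Heidi.
Its neighbours: Grace.
Then their neighbours: Nora.
Then next layer: Ivan.
Nothing further is reachable.

Grace, Heidi, Ivan, Nora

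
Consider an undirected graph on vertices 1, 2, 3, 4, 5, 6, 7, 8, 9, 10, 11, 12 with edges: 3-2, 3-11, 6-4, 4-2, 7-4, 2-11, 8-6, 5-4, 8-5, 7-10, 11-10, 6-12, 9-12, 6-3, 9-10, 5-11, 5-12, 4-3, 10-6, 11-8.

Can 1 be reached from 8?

Explore from 8.
Distance 1: reach 5, 6, 11.
Distance 2: reach 2, 3, 4, 10, 12.
Distance 3: reach 7, 9.
The search is exhausted without reaching 1; it lies in a different component.

No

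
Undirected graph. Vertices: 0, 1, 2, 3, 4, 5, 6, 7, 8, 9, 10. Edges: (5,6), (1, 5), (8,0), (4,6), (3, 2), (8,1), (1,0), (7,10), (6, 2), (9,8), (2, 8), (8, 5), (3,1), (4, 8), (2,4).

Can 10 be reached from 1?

No

Explore from 1.
Distance 1: reach 0, 3, 5, 8.
Distance 2: reach 2, 4, 6, 9.
The search is exhausted without reaching 10; it lies in a different component.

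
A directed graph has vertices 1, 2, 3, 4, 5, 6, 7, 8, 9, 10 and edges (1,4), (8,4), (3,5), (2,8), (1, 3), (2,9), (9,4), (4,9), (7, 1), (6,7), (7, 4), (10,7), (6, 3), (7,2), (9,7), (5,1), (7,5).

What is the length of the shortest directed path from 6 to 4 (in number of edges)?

2

Distance 0: 6.
Distance 1: 3, 7.
Distance 2: 1, 2, 4, 5 — contains 4.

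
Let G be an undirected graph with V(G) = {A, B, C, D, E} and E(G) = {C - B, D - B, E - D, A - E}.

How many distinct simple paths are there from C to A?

C–B–D–E–A

1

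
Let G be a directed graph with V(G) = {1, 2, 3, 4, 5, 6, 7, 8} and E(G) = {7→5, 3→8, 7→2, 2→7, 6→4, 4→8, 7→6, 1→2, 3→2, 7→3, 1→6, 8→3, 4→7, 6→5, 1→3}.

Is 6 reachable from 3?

Yes

Explore from 3.
Distance 1: reach 2, 8.
Distance 2: reach 7.
Distance 3: reach 5, 6.
Found 6.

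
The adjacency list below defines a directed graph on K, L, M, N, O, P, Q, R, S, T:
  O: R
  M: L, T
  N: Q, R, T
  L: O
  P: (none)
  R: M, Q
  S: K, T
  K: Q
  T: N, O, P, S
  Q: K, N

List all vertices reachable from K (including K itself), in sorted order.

Start at K.
Its neighbours: Q.
Then their neighbours: N.
Then next layer: R, T.
Then next layer: M, O, P, S.
Then next layer: L.
Every vertex is now reached.

K, L, M, N, O, P, Q, R, S, T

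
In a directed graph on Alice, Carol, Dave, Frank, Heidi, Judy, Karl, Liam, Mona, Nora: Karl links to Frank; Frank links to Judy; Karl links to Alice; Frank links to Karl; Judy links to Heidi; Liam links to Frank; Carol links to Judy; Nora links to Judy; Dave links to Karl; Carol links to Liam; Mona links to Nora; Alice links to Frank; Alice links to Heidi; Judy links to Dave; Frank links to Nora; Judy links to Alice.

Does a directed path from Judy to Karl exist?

Explore from Judy.
Distance 1: reach Alice, Dave, Heidi.
Distance 2: reach Frank, Karl.
Found Karl.

Yes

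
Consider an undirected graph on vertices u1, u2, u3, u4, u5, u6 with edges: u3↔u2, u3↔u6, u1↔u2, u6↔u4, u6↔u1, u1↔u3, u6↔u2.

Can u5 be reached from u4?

No

Explore from u4.
Distance 1: reach u6.
Distance 2: reach u1, u2, u3.
The search is exhausted without reaching u5; it lies in a different component.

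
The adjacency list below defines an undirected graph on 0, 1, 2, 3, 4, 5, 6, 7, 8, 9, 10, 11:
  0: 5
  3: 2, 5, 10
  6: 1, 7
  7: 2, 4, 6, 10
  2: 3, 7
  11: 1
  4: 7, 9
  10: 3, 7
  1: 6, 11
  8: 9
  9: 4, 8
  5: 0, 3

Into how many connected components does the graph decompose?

From 0: component {0, 1, 2, 3, 4, 5, 6, 7, 8, 9, 10, 11}.
That's 1 component.

1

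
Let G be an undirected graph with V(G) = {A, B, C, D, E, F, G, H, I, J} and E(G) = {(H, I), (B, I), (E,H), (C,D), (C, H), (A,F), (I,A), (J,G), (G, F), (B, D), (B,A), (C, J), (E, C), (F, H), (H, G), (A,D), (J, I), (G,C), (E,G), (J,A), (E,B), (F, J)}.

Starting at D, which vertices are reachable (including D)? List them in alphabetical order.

Start at D.
Its neighbours: A, B, C.
Then their neighbours: E, F, G, H, I, J.
Every vertex is now reached.

A, B, C, D, E, F, G, H, I, J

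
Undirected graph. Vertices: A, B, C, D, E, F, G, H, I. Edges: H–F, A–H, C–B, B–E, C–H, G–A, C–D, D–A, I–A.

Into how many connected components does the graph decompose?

From A: component {A, B, C, D, E, F, G, H, I}.
That's 1 component.

1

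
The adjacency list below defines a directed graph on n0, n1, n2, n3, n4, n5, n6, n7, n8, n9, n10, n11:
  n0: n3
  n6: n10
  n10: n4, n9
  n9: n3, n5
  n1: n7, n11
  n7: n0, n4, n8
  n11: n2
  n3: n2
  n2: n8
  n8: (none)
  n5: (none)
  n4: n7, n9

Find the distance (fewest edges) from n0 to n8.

Distance 0: n0.
Distance 1: n3.
Distance 2: n2.
Distance 3: n8 — contains n8.

3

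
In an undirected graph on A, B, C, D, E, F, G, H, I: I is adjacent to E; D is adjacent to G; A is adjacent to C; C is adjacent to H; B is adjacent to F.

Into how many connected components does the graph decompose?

4

From A: component {A, C, H}.
From B: component {B, F}.
From D: component {D, G}.
From E: component {E, I}.
That's 4 components.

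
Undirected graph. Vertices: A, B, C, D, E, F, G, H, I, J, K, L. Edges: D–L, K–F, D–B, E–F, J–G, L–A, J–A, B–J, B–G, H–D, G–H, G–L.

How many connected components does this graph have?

From A: component {A, B, D, G, H, J, L}.
From C: component {C}.
From E: component {E, F, K}.
From I: component {I}.
That's 4 components.

4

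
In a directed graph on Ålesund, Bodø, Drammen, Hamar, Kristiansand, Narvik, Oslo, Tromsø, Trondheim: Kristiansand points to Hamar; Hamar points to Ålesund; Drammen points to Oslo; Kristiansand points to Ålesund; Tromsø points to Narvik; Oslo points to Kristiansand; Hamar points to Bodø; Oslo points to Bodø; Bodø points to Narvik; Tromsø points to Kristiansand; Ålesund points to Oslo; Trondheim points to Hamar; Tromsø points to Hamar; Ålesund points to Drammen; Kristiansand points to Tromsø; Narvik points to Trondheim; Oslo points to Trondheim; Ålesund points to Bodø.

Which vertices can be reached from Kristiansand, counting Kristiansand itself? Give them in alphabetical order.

Start at Kristiansand.
Its neighbours: Ålesund, Hamar, Tromsø.
Then their neighbours: Bodø, Drammen, Narvik, Oslo.
Then next layer: Trondheim.
Every vertex is now reached.

Ålesund, Bodø, Drammen, Hamar, Kristiansand, Narvik, Oslo, Tromsø, Trondheim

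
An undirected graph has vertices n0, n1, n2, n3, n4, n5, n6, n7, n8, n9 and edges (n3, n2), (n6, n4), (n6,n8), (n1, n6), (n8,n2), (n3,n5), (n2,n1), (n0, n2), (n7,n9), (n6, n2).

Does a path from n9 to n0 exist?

No

Explore from n9.
Distance 1: reach n7.
The search is exhausted without reaching n0; it lies in a different component.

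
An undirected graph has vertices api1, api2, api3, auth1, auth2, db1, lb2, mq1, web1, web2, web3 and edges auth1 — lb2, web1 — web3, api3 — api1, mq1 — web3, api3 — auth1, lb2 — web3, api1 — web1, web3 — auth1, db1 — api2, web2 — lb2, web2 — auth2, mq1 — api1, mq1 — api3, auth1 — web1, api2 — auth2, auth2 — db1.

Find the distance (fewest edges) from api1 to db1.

6

Distance 0: api1.
Distance 1: api3, mq1, web1.
Distance 2: auth1, web3.
Distance 3: lb2.
Distance 4: web2.
Distance 5: auth2.
Distance 6: api2, db1 — contains db1.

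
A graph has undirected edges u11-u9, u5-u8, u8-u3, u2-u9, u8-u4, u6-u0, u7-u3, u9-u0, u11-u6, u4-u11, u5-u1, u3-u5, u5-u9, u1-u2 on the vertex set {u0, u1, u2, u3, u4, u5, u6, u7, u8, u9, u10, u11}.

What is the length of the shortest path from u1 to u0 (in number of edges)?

3

Distance 0: u1.
Distance 1: u2, u5.
Distance 2: u3, u8, u9.
Distance 3: u0, u4, u7, u11 — contains u0.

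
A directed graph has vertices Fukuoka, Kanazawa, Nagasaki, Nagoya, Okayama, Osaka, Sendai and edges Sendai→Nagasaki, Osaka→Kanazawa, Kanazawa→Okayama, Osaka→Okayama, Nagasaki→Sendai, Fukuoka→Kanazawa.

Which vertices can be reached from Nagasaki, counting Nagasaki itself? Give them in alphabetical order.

Nagasaki, Sendai

Start at Nagasaki.
Its neighbours: Sendai.
Nothing further is reachable.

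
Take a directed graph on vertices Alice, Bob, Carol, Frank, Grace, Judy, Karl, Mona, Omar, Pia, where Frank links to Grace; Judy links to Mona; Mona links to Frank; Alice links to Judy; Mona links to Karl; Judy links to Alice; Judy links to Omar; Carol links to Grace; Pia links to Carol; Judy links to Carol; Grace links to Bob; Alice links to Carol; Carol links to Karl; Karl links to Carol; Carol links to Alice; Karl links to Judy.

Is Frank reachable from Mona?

Explore from Mona.
Distance 1: reach Frank, Karl.
Found Frank.

Yes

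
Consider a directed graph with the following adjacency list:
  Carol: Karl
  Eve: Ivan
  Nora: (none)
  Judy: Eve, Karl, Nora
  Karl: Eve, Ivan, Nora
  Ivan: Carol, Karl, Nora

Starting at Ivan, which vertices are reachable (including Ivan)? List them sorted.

Start at Ivan.
Its neighbours: Carol, Karl, Nora.
Then their neighbours: Eve.
Nothing further is reachable.

Carol, Eve, Ivan, Karl, Nora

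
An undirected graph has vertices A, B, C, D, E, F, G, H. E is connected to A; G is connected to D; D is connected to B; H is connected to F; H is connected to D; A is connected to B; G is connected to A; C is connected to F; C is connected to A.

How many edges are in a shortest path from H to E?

Distance 0: H.
Distance 1: D, F.
Distance 2: B, C, G.
Distance 3: A.
Distance 4: E — contains E.

4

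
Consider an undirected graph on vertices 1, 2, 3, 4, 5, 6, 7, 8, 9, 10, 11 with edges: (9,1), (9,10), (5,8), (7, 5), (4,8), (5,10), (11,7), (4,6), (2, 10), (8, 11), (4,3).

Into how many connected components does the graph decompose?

From 1: component {1, 2, 3, 4, 5, 6, 7, 8, 9, 10, 11}.
That's 1 component.

1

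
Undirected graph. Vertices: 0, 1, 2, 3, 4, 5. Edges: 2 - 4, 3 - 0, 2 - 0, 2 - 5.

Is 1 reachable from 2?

No

Explore from 2.
Distance 1: reach 0, 4, 5.
Distance 2: reach 3.
The search is exhausted without reaching 1; it lies in a different component.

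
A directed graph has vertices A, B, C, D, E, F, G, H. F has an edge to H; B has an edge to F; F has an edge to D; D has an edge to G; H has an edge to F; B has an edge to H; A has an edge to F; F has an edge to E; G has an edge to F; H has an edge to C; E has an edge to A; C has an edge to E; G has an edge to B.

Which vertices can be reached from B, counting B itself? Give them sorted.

A, B, C, D, E, F, G, H

Start at B.
Its neighbours: F, H.
Then their neighbours: C, D, E.
Then next layer: A, G.
Every vertex is now reached.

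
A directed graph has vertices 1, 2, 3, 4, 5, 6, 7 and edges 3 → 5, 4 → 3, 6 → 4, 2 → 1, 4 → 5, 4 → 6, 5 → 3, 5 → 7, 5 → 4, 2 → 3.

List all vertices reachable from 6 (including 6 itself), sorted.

3, 4, 5, 6, 7

Start at 6.
Its neighbours: 4.
Then their neighbours: 3, 5.
Then next layer: 7.
Nothing further is reachable.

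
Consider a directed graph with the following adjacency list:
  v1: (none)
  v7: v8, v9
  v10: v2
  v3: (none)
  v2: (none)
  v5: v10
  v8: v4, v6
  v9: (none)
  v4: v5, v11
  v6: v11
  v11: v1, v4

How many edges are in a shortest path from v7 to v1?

4

Distance 0: v7.
Distance 1: v8, v9.
Distance 2: v4, v6.
Distance 3: v5, v11.
Distance 4: v1, v10 — contains v1.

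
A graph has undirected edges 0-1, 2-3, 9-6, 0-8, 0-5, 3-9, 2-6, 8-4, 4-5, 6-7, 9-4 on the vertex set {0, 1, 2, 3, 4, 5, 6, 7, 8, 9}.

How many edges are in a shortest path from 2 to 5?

4

Distance 0: 2.
Distance 1: 3, 6.
Distance 2: 7, 9.
Distance 3: 4.
Distance 4: 5, 8 — contains 5.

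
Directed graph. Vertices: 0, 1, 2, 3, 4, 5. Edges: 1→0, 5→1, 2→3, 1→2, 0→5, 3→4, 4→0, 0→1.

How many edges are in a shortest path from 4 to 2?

Distance 0: 4.
Distance 1: 0.
Distance 2: 1, 5.
Distance 3: 2 — contains 2.

3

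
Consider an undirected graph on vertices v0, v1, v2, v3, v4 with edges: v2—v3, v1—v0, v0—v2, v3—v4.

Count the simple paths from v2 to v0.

1

v2–v0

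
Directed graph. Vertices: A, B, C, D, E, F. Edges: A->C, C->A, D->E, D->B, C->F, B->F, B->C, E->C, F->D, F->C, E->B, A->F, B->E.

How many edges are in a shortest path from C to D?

Distance 0: C.
Distance 1: A, F.
Distance 2: D — contains D.

2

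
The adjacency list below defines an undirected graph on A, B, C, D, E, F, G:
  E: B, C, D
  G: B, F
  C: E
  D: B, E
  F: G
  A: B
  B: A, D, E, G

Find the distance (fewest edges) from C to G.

Distance 0: C.
Distance 1: E.
Distance 2: B, D.
Distance 3: A, G — contains G.

3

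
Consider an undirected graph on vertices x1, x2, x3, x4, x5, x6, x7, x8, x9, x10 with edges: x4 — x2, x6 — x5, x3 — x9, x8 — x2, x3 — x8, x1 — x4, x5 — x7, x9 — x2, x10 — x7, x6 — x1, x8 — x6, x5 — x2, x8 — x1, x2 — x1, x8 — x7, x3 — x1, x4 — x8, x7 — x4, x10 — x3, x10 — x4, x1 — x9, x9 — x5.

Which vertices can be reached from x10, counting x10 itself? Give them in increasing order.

x1, x2, x3, x4, x5, x6, x7, x8, x9, x10

Start at x10.
Its neighbours: x3, x4, x7.
Then their neighbours: x1, x2, x5, x8, x9.
Then next layer: x6.
Every vertex is now reached.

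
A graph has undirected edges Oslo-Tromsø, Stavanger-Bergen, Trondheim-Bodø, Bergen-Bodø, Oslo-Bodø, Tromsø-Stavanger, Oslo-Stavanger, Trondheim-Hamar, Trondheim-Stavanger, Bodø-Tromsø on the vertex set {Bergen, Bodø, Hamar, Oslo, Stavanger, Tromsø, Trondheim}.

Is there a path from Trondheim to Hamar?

Yes

Explore from Trondheim.
Distance 1: reach Bodø, Hamar, Stavanger.
Found Hamar.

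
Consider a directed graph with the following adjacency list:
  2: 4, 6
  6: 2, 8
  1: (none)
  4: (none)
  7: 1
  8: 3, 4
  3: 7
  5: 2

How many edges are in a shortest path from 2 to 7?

4

Distance 0: 2.
Distance 1: 4, 6.
Distance 2: 8.
Distance 3: 3.
Distance 4: 7 — contains 7.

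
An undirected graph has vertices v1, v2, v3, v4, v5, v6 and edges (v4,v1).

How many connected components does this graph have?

5

From v1: component {v1, v4}.
From v2: component {v2}.
From v3: component {v3}.
From v5: component {v5}.
From v6: component {v6}.
That's 5 components.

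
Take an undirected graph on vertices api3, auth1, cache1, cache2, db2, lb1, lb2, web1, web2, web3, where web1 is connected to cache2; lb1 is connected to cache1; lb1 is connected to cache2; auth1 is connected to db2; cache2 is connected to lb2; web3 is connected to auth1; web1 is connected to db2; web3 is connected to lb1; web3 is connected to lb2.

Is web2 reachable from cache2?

No

Explore from cache2.
Distance 1: reach lb1, lb2, web1.
Distance 2: reach cache1, db2, web3.
Distance 3: reach auth1.
The search is exhausted without reaching web2; it lies in a different component.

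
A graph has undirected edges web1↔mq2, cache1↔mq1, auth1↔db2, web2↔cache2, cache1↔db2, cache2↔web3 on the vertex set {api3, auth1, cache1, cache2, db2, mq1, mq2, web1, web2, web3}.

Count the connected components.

From api3: component {api3}.
From auth1: component {auth1, cache1, db2, mq1}.
From cache2: component {cache2, web2, web3}.
From mq2: component {mq2, web1}.
That's 4 components.

4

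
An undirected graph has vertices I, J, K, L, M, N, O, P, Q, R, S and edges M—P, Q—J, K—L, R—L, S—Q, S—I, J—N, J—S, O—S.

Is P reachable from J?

No

Explore from J.
Distance 1: reach N, Q, S.
Distance 2: reach I, O.
The search is exhausted without reaching P; it lies in a different component.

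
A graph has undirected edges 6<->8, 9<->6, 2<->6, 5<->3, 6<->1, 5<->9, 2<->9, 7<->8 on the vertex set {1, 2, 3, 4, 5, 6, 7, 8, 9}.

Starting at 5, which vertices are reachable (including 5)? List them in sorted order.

1, 2, 3, 5, 6, 7, 8, 9

Start at 5.
Its neighbours: 3, 9.
Then their neighbours: 2, 6.
Then next layer: 1, 8.
Then next layer: 7.
Nothing further is reachable.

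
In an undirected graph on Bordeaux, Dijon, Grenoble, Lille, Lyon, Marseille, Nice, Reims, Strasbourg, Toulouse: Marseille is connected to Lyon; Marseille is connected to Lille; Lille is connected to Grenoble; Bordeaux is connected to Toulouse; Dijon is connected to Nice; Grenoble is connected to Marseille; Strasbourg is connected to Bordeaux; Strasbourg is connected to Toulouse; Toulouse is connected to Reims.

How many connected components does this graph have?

From Bordeaux: component {Bordeaux, Reims, Strasbourg, Toulouse}.
From Dijon: component {Dijon, Nice}.
From Grenoble: component {Grenoble, Lille, Lyon, Marseille}.
That's 3 components.

3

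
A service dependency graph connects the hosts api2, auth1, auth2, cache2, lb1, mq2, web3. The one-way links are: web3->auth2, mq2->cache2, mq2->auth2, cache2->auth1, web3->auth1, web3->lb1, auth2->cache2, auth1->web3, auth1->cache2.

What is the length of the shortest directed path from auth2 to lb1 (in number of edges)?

Distance 0: auth2.
Distance 1: cache2.
Distance 2: auth1.
Distance 3: web3.
Distance 4: lb1 — contains lb1.

4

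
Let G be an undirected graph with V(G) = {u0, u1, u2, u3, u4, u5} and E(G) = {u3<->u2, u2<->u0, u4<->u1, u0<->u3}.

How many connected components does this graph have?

From u0: component {u0, u2, u3}.
From u1: component {u1, u4}.
From u5: component {u5}.
That's 3 components.

3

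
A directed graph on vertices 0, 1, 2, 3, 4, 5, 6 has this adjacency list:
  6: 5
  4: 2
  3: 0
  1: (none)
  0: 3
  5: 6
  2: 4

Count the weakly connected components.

4

From 0: component {0, 3}.
From 1: component {1}.
From 2: component {2, 4}.
From 5: component {5, 6}.
That's 4 components.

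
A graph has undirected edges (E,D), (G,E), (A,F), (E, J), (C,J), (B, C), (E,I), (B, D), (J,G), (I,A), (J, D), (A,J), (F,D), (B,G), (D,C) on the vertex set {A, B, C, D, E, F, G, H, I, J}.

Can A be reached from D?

Explore from D.
Distance 1: reach B, C, E, F, J.
Distance 2: reach A, G, I.
Found A.

Yes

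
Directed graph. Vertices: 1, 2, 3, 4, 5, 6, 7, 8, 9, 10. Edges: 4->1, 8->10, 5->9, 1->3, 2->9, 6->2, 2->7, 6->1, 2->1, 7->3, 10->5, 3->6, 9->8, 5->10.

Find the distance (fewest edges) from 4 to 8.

6

Distance 0: 4.
Distance 1: 1.
Distance 2: 3.
Distance 3: 6.
Distance 4: 2.
Distance 5: 7, 9.
Distance 6: 8 — contains 8.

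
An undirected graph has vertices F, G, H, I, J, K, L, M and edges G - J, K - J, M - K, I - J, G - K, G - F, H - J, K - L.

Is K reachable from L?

Explore from L.
Distance 1: reach K.
Found K.

Yes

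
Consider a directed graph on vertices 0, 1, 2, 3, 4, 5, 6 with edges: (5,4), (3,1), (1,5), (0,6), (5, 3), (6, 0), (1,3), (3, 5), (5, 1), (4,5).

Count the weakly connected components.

3

From 0: component {0, 6}.
From 1: component {1, 3, 4, 5}.
From 2: component {2}.
That's 3 components.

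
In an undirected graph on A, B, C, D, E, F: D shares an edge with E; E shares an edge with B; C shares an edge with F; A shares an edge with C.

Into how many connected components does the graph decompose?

2

From A: component {A, C, F}.
From B: component {B, D, E}.
That's 2 components.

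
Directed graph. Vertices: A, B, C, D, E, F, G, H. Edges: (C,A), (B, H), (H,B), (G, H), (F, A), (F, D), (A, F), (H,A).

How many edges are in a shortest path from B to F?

Distance 0: B.
Distance 1: H.
Distance 2: A.
Distance 3: F — contains F.

3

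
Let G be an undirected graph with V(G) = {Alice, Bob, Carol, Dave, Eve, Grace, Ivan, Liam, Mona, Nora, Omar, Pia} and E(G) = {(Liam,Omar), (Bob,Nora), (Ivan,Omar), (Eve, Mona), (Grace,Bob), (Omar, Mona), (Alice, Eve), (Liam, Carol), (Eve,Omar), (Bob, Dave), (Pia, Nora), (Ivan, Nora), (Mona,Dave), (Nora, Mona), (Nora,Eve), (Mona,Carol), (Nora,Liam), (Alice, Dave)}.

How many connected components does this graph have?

From Alice: component {Alice, Bob, Carol, Dave, Eve, Grace, Ivan, Liam, Mona, Nora, Omar, Pia}.
That's 1 component.

1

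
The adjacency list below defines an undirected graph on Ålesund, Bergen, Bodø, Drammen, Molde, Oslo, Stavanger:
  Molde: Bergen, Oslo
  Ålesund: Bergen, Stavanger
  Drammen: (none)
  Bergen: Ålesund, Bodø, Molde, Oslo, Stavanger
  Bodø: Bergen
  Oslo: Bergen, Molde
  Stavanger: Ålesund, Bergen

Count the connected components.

2

From Ålesund: component {Ålesund, Bergen, Bodø, Molde, Oslo, Stavanger}.
From Drammen: component {Drammen}.
That's 2 components.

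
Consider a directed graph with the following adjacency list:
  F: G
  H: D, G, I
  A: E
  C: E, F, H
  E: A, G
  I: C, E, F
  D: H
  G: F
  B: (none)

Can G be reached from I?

Yes

Explore from I.
Distance 1: reach C, E, F.
Distance 2: reach A, G, H.
Found G.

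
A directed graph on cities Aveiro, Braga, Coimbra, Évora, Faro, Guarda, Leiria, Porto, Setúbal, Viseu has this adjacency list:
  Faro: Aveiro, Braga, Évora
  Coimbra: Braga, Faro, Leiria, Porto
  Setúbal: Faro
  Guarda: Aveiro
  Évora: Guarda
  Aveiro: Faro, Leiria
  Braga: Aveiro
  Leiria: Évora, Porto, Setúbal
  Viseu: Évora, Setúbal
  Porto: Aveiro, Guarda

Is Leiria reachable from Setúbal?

Yes

Explore from Setúbal.
Distance 1: reach Faro.
Distance 2: reach Aveiro, Braga, Évora.
Distance 3: reach Guarda, Leiria.
Found Leiria.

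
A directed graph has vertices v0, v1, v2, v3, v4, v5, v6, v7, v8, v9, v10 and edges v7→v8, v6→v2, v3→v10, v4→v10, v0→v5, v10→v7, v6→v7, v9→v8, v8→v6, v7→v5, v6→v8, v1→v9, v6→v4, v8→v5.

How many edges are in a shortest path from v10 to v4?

4

Distance 0: v10.
Distance 1: v7.
Distance 2: v5, v8.
Distance 3: v6.
Distance 4: v2, v4 — contains v4.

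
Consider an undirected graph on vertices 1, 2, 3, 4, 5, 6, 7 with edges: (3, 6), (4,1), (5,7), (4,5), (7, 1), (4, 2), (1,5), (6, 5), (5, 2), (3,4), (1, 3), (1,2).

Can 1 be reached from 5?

Explore from 5.
Distance 1: reach 1, 2, 4, 6, 7.
Found 1.

Yes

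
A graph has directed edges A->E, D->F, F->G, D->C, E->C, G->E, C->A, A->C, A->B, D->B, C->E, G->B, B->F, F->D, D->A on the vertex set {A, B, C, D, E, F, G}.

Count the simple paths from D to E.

D→A→B→F→G→E
D→A→C→E
D→A→E
D→B→F→G→E
D→C→A→B→F→G→E
D→C→A→E
D→C→E
D→F→G→E

8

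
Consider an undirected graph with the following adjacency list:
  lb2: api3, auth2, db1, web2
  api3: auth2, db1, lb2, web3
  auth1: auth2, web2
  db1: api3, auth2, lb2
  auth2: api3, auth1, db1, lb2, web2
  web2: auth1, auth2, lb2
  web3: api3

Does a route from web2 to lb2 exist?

Yes

Explore from web2.
Distance 1: reach auth1, auth2, lb2.
Found lb2.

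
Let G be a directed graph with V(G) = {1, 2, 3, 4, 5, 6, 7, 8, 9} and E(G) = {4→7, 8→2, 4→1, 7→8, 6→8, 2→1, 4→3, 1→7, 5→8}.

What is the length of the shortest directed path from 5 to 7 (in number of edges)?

4

Distance 0: 5.
Distance 1: 8.
Distance 2: 2.
Distance 3: 1.
Distance 4: 7 — contains 7.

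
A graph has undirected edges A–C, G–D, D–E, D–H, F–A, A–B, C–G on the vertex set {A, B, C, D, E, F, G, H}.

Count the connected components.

From A: component {A, B, C, D, E, F, G, H}.
That's 1 component.

1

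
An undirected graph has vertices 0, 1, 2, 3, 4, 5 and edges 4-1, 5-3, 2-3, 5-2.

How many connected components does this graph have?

3

From 0: component {0}.
From 1: component {1, 4}.
From 2: component {2, 3, 5}.
That's 3 components.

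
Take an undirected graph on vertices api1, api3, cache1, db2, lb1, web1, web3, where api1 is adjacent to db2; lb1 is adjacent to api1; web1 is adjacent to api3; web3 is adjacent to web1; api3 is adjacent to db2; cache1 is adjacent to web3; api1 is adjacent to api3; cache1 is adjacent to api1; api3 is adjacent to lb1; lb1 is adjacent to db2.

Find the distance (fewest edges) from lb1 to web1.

2

Distance 0: lb1.
Distance 1: api1, api3, db2.
Distance 2: cache1, web1 — contains web1.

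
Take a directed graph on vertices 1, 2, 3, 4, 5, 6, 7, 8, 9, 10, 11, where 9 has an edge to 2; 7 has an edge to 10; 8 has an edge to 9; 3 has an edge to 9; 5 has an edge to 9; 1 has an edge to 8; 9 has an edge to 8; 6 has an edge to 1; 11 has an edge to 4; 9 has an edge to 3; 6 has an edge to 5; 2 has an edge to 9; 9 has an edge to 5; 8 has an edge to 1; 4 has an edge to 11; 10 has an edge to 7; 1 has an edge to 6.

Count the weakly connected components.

3

From 1: component {1, 2, 3, 5, 6, 8, 9}.
From 4: component {4, 11}.
From 7: component {7, 10}.
That's 3 components.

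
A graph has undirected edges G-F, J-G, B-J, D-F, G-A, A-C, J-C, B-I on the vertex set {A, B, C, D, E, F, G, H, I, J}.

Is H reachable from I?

Explore from I.
Distance 1: reach B.
Distance 2: reach J.
Distance 3: reach C, G.
Distance 4: reach A, F.
Distance 5: reach D.
The search is exhausted without reaching H; it lies in a different component.

No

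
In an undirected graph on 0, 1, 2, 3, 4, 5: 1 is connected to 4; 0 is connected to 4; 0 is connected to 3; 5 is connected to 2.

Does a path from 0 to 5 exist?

Explore from 0.
Distance 1: reach 3, 4.
Distance 2: reach 1.
The search is exhausted without reaching 5; it lies in a different component.

No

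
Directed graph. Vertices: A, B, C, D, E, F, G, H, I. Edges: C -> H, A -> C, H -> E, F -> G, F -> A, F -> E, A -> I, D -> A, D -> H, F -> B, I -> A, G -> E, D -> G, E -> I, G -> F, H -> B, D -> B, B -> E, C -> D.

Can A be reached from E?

Explore from E.
Distance 1: reach I.
Distance 2: reach A.
Found A.

Yes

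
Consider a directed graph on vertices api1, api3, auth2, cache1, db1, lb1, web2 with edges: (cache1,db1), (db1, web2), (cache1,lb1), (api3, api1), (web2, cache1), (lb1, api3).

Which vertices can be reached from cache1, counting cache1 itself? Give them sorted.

api1, api3, cache1, db1, lb1, web2

Start at cache1.
Its neighbours: db1, lb1.
Then their neighbours: api3, web2.
Then next layer: api1.
Nothing further is reachable.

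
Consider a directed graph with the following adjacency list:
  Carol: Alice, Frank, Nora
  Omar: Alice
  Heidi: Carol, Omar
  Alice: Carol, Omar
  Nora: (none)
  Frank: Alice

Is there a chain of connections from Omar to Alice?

Yes

Explore from Omar.
Distance 1: reach Alice.
Found Alice.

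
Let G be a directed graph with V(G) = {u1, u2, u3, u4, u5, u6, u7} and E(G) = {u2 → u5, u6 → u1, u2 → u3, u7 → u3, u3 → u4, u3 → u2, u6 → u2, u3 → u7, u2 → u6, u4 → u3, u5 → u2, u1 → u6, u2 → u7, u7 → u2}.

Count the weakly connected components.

1

From u1: component {u1, u2, u3, u4, u5, u6, u7}.
That's 1 component.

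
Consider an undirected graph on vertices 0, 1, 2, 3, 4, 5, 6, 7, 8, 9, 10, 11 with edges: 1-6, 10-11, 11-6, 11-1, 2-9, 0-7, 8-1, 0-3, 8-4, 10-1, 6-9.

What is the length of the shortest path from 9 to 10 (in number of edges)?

Distance 0: 9.
Distance 1: 2, 6.
Distance 2: 1, 11.
Distance 3: 8, 10 — contains 10.

3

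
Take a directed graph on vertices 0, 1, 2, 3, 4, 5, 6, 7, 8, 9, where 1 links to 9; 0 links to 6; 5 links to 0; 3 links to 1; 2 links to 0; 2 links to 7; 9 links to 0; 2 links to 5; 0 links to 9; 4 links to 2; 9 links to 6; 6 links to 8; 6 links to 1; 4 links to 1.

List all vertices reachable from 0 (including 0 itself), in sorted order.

0, 1, 6, 8, 9

Start at 0.
Its neighbours: 6, 9.
Then their neighbours: 1, 8.
Nothing further is reachable.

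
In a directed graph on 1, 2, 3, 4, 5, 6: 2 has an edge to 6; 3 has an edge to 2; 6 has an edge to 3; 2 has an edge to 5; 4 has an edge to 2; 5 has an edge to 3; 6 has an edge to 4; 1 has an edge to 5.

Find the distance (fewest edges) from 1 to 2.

Distance 0: 1.
Distance 1: 5.
Distance 2: 3.
Distance 3: 2 — contains 2.

3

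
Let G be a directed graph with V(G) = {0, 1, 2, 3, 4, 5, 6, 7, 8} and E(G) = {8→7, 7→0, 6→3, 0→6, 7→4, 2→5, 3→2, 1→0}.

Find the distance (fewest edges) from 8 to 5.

6

Distance 0: 8.
Distance 1: 7.
Distance 2: 0, 4.
Distance 3: 6.
Distance 4: 3.
Distance 5: 2.
Distance 6: 5 — contains 5.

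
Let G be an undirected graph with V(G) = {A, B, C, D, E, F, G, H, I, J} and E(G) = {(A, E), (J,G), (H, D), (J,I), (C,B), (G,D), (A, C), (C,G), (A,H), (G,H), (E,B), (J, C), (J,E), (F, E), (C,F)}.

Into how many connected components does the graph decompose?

From A: component {A, B, C, D, E, F, G, H, I, J}.
That's 1 component.

1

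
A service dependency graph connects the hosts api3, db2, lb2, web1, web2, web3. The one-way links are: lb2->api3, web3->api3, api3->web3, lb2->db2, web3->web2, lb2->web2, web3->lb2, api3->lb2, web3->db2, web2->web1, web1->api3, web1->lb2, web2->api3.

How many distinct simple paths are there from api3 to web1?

3

api3→lb2→web2→web1
api3→web3→lb2→web2→web1
api3→web3→web2→web1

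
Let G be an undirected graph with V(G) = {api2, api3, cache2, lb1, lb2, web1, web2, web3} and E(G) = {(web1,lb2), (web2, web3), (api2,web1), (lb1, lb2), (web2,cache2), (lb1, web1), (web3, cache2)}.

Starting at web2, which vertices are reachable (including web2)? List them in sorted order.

Start at web2.
Its neighbours: cache2, web3.
Nothing further is reachable.

cache2, web2, web3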